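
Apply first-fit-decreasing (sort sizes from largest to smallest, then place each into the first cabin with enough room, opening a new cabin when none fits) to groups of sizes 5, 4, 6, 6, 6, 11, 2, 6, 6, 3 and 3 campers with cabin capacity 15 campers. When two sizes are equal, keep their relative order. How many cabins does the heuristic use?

Sorted descending: 11, 6, 6, 6, 6, 6, 5, 4, 3, 3, 2.
  11 → cabin 1 (new)  [load 11/15]
  6 → cabin 2 (new)  [load 6/15]
  6 → cabin 2  [load 12/15]
  6 → cabin 3 (new)  [load 6/15]
  6 → cabin 3  [load 12/15]
  6 → cabin 4 (new)  [load 6/15]
  5 → cabin 4  [load 11/15]
  4 → cabin 1  [load 15/15]
  3 → cabin 2  [load 15/15]
  3 → cabin 3  [load 15/15]
  2 → cabin 4  [load 13/15]
4 cabins opened.

4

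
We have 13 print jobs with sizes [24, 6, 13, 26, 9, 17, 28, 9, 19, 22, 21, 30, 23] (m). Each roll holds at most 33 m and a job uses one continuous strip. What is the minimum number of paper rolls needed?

Total = 30 + 28 + 26 + 24 + 23 + 22 + 21 + 19 + 17 + 13 + 9 + 9 + 6 = 247 m.
Lower bound: ⌈247/33⌉ = 8 paper rolls.
Also, 9 print jobs each exceed 33/2 m, and no two of those can share a roll, so at least 9 paper rolls are needed.
A packing using 9 paper rolls:
  roll 1: 30 = 30
  roll 2: 28 = 28
  roll 3: 26 + 6 = 32
  roll 4: 24 + 9 = 33
  roll 5: 23 + 9 = 32
  roll 6: 22 = 22
  roll 7: 21 = 21
  roll 8: 19 + 13 = 32
  roll 9: 17 = 17
This matches the lower bound, so 9 is optimal.

9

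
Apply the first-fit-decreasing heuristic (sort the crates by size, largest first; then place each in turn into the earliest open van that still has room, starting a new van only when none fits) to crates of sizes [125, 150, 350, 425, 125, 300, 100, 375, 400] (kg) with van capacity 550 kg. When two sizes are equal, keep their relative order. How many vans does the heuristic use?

Sorted descending: 425, 400, 375, 350, 300, 150, 125, 125, 100.
  425 → van 1 (new)  [load 425/550]
  400 → van 2 (new)  [load 400/550]
  375 → van 3 (new)  [load 375/550]
  350 → van 4 (new)  [load 350/550]
  300 → van 5 (new)  [load 300/550]
  150 → van 2  [load 550/550]
  125 → van 1  [load 550/550]
  125 → van 3  [load 500/550]
  100 → van 4  [load 450/550]
5 vans opened.

5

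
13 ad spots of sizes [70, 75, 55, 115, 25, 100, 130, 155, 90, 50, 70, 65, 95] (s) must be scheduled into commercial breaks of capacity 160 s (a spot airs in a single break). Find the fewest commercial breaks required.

Total = 155 + 130 + 115 + 100 + 95 + 90 + 75 + 70 + 70 + 65 + 55 + 50 + 25 = 1095 s.
Lower bound: ⌈1095/160⌉ = 7 commercial breaks.
A packing using 8 commercial breaks:
  break 1: 155 = 155
  break 2: 130 + 25 = 155
  break 3: 115 = 115
  break 4: 100 + 55 = 155
  break 5: 95 + 65 = 160
  break 6: 90 + 70 = 160
  break 7: 75 + 70 = 145
  break 8: 50 = 50
No arrangement into 7 commercial breaks stays within capacity, so 8 is optimal.

8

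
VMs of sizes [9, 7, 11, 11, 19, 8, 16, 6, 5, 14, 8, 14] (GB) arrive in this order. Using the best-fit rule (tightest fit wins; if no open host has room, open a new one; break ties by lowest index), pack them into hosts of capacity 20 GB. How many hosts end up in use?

  9 → host 1 (new)  [load 9/20]
  7 → host 1  [load 16/20]
  11 → host 2 (new)  [load 11/20]
  11 → host 3 (new)  [load 11/20]
  19 → host 4 (new)  [load 19/20]
  8 → host 2  [load 19/20]
  16 → host 5 (new)  [load 16/20]
  6 → host 3  [load 17/20]
  5 → host 6 (new)  [load 5/20]
  14 → host 6  [load 19/20]
  8 → host 7 (new)  [load 8/20]
  14 → host 8 (new)  [load 14/20]
8 hosts opened.

8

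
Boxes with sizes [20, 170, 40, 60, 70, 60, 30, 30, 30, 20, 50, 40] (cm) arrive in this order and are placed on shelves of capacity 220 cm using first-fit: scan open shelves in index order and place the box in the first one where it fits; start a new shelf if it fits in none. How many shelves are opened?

  20 → shelf 1 (new)  [load 20/220]
  170 → shelf 1  [load 190/220]
  40 → shelf 2 (new)  [load 40/220]
  60 → shelf 2  [load 100/220]
  70 → shelf 2  [load 170/220]
  60 → shelf 3 (new)  [load 60/220]
  30 → shelf 1  [load 220/220]
  30 → shelf 2  [load 200/220]
  30 → shelf 3  [load 90/220]
  20 → shelf 2  [load 220/220]
  50 → shelf 3  [load 140/220]
  40 → shelf 3  [load 180/220]
3 shelves opened.

3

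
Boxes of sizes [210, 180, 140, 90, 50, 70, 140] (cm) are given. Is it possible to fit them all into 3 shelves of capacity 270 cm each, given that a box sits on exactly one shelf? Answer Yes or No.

Total = 880 cm; ⌈880/270⌉ = 4.
At least 4 shelves are required, but only 3 are allowed.

No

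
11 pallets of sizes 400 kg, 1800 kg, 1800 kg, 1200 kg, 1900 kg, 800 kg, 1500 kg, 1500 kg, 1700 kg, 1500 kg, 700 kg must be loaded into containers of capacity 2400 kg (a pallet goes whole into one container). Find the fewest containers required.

Total = 1900 + 1800 + 1800 + 1700 + 1500 + 1500 + 1500 + 1200 + 800 + 700 + 400 = 14800 kg.
Lower bound: ⌈14800/2400⌉ = 7 containers.
A packing using 8 containers:
  container 1: 1900 + 400 = 2300
  container 2: 1800 = 1800
  container 3: 1800 = 1800
  container 4: 1700 + 700 = 2400
  container 5: 1500 + 800 = 2300
  container 6: 1500 = 1500
  container 7: 1500 = 1500
  container 8: 1200 = 1200
No arrangement into 7 containers stays within capacity, so 8 is optimal.

8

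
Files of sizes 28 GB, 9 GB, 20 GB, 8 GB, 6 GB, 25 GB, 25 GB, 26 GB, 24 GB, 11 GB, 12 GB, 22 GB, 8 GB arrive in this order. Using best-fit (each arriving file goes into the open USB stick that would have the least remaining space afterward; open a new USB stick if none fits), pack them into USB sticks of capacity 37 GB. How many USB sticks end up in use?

7

  28 → USB stick 1 (new)  [load 28/37]
  9 → USB stick 1  [load 37/37]
  20 → USB stick 2 (new)  [load 20/37]
  8 → USB stick 2  [load 28/37]
  6 → USB stick 2  [load 34/37]
  25 → USB stick 3 (new)  [load 25/37]
  25 → USB stick 4 (new)  [load 25/37]
  26 → USB stick 5 (new)  [load 26/37]
  24 → USB stick 6 (new)  [load 24/37]
  11 → USB stick 5  [load 37/37]
  12 → USB stick 3  [load 37/37]
  22 → USB stick 7 (new)  [load 22/37]
  8 → USB stick 4  [load 33/37]
7 USB sticks opened.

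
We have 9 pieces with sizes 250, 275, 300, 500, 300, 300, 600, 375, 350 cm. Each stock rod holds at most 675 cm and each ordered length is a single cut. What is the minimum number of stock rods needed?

6

Total = 600 + 500 + 375 + 350 + 300 + 300 + 300 + 275 + 250 = 3250 cm.
Lower bound: ⌈3250/675⌉ = 5 stock rods.
A packing using 6 stock rods:
  stock rod 1: 600 = 600
  stock rod 2: 500 = 500
  stock rod 3: 375 + 300 = 675
  stock rod 4: 350 + 300 = 650
  stock rod 5: 300 + 275 = 575
  stock rod 6: 250 = 250
No arrangement into 5 stock rods stays within capacity, so 6 is optimal.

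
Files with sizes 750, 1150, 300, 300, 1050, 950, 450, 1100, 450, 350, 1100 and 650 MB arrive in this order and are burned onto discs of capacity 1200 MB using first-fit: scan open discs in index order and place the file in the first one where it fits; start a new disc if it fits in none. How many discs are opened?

  750 → disc 1 (new)  [load 750/1200]
  1150 → disc 2 (new)  [load 1150/1200]
  300 → disc 1  [load 1050/1200]
  300 → disc 3 (new)  [load 300/1200]
  1050 → disc 4 (new)  [load 1050/1200]
  950 → disc 5 (new)  [load 950/1200]
  450 → disc 3  [load 750/1200]
  1100 → disc 6 (new)  [load 1100/1200]
  450 → disc 3  [load 1200/1200]
  350 → disc 7 (new)  [load 350/1200]
  1100 → disc 8 (new)  [load 1100/1200]
  650 → disc 7  [load 1000/1200]
8 discs opened.

8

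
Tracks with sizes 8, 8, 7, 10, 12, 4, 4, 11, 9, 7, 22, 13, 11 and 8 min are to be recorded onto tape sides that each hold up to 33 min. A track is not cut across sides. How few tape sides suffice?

5

Total = 22 + 13 + 12 + 11 + 11 + 10 + 9 + 8 + 8 + 8 + 7 + 7 + 4 + 4 = 134 min.
Lower bound: ⌈134/33⌉ = 5 tape sides.
A packing using 5 tape sides:
  side 1: 22 + 11 = 33
  side 2: 13 + 12 + 8 = 33
  side 3: 11 + 10 + 9 = 30
  side 4: 8 + 8 + 7 + 7 = 30
  side 5: 4 + 4 = 8
This matches the lower bound, so 5 is optimal.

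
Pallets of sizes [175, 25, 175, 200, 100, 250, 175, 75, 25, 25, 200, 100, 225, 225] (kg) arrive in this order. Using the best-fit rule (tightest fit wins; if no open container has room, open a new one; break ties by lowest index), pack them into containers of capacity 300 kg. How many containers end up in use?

  175 → container 1 (new)  [load 175/300]
  25 → container 1  [load 200/300]
  175 → container 2 (new)  [load 175/300]
  200 → container 3 (new)  [load 200/300]
  100 → container 1  [load 300/300]
  250 → container 4 (new)  [load 250/300]
  175 → container 5 (new)  [load 175/300]
  75 → container 3  [load 275/300]
  25 → container 3  [load 300/300]
  25 → container 4  [load 275/300]
  200 → container 6 (new)  [load 200/300]
  100 → container 6  [load 300/300]
  225 → container 7 (new)  [load 225/300]
  225 → container 8 (new)  [load 225/300]
8 containers opened.

8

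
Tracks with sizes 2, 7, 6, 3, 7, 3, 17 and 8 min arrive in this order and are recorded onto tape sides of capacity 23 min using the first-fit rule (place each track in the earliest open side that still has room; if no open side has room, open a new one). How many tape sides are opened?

3

  2 → side 1 (new)  [load 2/23]
  7 → side 1  [load 9/23]
  6 → side 1  [load 15/23]
  3 → side 1  [load 18/23]
  7 → side 2 (new)  [load 7/23]
  3 → side 1  [load 21/23]
  17 → side 3 (new)  [load 17/23]
  8 → side 2  [load 15/23]
3 tape sides opened.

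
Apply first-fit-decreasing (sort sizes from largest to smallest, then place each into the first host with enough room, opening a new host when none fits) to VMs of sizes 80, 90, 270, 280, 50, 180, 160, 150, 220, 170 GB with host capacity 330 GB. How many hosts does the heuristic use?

6

Sorted descending: 280, 270, 220, 180, 170, 160, 150, 90, 80, 50.
  280 → host 1 (new)  [load 280/330]
  270 → host 2 (new)  [load 270/330]
  220 → host 3 (new)  [load 220/330]
  180 → host 4 (new)  [load 180/330]
  170 → host 5 (new)  [load 170/330]
  160 → host 5  [load 330/330]
  150 → host 4  [load 330/330]
  90 → host 3  [load 310/330]
  80 → host 6 (new)  [load 80/330]
  50 → host 1  [load 330/330]
6 hosts opened.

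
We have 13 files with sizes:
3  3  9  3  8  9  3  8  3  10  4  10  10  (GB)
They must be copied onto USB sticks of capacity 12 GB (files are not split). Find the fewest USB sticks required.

8

Total = 10 + 10 + 10 + 9 + 9 + 8 + 8 + 4 + 3 + 3 + 3 + 3 + 3 = 83 GB.
Lower bound: ⌈83/12⌉ = 7 USB sticks.
A packing using 8 USB sticks:
  USB stick 1: 10 = 10
  USB stick 2: 10 = 10
  USB stick 3: 10 = 10
  USB stick 4: 9 + 3 = 12
  USB stick 5: 9 + 3 = 12
  USB stick 6: 8 + 4 = 12
  USB stick 7: 8 + 3 = 11
  USB stick 8: 3 + 3 = 6
No arrangement into 7 USB sticks stays within capacity, so 8 is optimal.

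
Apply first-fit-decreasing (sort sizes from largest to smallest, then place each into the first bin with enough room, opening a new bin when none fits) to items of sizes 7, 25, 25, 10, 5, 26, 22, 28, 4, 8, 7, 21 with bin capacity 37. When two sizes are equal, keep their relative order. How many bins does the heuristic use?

Sorted descending: 28, 26, 25, 25, 22, 21, 10, 8, 7, 7, 5, 4.
  28 → bin 1 (new)  [load 28/37]
  26 → bin 2 (new)  [load 26/37]
  25 → bin 3 (new)  [load 25/37]
  25 → bin 4 (new)  [load 25/37]
  22 → bin 5 (new)  [load 22/37]
  21 → bin 6 (new)  [load 21/37]
  10 → bin 2  [load 36/37]
  8 → bin 1  [load 36/37]
  7 → bin 3  [load 32/37]
  7 → bin 4  [load 32/37]
  5 → bin 3  [load 37/37]
  4 → bin 4  [load 36/37]
6 bins opened.

6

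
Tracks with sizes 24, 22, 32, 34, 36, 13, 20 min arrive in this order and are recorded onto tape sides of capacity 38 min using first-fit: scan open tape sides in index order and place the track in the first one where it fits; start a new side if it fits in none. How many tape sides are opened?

6

  24 → side 1 (new)  [load 24/38]
  22 → side 2 (new)  [load 22/38]
  32 → side 3 (new)  [load 32/38]
  34 → side 4 (new)  [load 34/38]
  36 → side 5 (new)  [load 36/38]
  13 → side 1  [load 37/38]
  20 → side 6 (new)  [load 20/38]
6 tape sides opened.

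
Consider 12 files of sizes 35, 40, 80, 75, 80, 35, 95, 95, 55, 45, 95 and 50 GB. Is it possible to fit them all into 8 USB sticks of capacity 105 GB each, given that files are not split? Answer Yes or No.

Total = 780 GB; ⌈780/105⌉ = 8.
The bound of 8 does not rule out 8, but exhaustive search shows no assignment into 8 USB sticks of capacity 105 GB exists — the minimum is 9.

No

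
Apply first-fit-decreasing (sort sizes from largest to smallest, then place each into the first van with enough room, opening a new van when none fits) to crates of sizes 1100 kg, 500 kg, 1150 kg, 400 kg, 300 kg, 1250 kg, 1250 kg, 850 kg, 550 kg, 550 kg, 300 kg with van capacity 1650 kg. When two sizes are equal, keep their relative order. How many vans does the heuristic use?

6

Sorted descending: 1250, 1250, 1150, 1100, 850, 550, 550, 500, 400, 300, 300.
  1250 → van 1 (new)  [load 1250/1650]
  1250 → van 2 (new)  [load 1250/1650]
  1150 → van 3 (new)  [load 1150/1650]
  1100 → van 4 (new)  [load 1100/1650]
  850 → van 5 (new)  [load 850/1650]
  550 → van 4  [load 1650/1650]
  550 → van 5  [load 1400/1650]
  500 → van 3  [load 1650/1650]
  400 → van 1  [load 1650/1650]
  300 → van 2  [load 1550/1650]
  300 → van 6 (new)  [load 300/1650]
6 vans opened.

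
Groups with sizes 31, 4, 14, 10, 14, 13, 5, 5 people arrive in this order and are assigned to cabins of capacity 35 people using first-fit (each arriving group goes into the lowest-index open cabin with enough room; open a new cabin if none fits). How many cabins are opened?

3

  31 → cabin 1 (new)  [load 31/35]
  4 → cabin 1  [load 35/35]
  14 → cabin 2 (new)  [load 14/35]
  10 → cabin 2  [load 24/35]
  14 → cabin 3 (new)  [load 14/35]
  13 → cabin 3  [load 27/35]
  5 → cabin 2  [load 29/35]
  5 → cabin 2  [load 34/35]
3 cabins opened.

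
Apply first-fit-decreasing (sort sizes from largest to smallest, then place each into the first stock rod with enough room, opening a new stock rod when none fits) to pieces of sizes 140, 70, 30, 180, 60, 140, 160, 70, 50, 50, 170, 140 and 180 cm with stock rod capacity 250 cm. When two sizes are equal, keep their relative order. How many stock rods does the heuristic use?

Sorted descending: 180, 180, 170, 160, 140, 140, 140, 70, 70, 60, 50, 50, 30.
  180 → stock rod 1 (new)  [load 180/250]
  180 → stock rod 2 (new)  [load 180/250]
  170 → stock rod 3 (new)  [load 170/250]
  160 → stock rod 4 (new)  [load 160/250]
  140 → stock rod 5 (new)  [load 140/250]
  140 → stock rod 6 (new)  [load 140/250]
  140 → stock rod 7 (new)  [load 140/250]
  70 → stock rod 1  [load 250/250]
  70 → stock rod 2  [load 250/250]
  60 → stock rod 3  [load 230/250]
  50 → stock rod 4  [load 210/250]
  50 → stock rod 5  [load 190/250]
  30 → stock rod 4  [load 240/250]
7 stock rods opened.

7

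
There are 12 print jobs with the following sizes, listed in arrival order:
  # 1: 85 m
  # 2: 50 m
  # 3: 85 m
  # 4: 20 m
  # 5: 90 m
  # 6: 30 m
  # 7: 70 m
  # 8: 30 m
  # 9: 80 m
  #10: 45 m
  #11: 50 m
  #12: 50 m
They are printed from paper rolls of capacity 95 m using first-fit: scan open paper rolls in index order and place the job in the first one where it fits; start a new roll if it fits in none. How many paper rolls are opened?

  85 → roll 1 (new)  [load 85/95]
  50 → roll 2 (new)  [load 50/95]
  85 → roll 3 (new)  [load 85/95]
  20 → roll 2  [load 70/95]
  90 → roll 4 (new)  [load 90/95]
  30 → roll 5 (new)  [load 30/95]
  70 → roll 6 (new)  [load 70/95]
  30 → roll 5  [load 60/95]
  80 → roll 7 (new)  [load 80/95]
  45 → roll 8 (new)  [load 45/95]
  50 → roll 8  [load 95/95]
  50 → roll 9 (new)  [load 50/95]
9 paper rolls opened.

9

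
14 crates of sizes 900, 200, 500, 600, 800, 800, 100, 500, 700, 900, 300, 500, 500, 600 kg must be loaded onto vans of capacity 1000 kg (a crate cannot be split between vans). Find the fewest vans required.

9

Total = 900 + 900 + 800 + 800 + 700 + 600 + 600 + 500 + 500 + 500 + 500 + 300 + 200 + 100 = 7900 kg.
Lower bound: ⌈7900/1000⌉ = 8 vans.
A packing using 9 vans:
  van 1: 900 + 100 = 1000
  van 2: 900 = 900
  van 3: 800 + 200 = 1000
  van 4: 800 = 800
  van 5: 700 + 300 = 1000
  van 6: 600 = 600
  van 7: 600 = 600
  van 8: 500 + 500 = 1000
  van 9: 500 + 500 = 1000
No arrangement into 8 vans stays within capacity, so 9 is optimal.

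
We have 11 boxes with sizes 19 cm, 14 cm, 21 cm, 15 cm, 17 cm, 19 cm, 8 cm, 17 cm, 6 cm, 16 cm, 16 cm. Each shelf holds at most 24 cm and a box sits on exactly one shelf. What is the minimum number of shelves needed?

9

Total = 21 + 19 + 19 + 17 + 17 + 16 + 16 + 15 + 14 + 8 + 6 = 168 cm.
Lower bound: ⌈168/24⌉ = 7 shelves.
Also, 9 boxes each exceed 12 cm, and no two of those can share a shelf, so at least 9 shelves are needed.
A packing using 9 shelves:
  shelf 1: 21 = 21
  shelf 2: 19 = 19
  shelf 3: 19 = 19
  shelf 4: 17 + 6 = 23
  shelf 5: 17 = 17
  shelf 6: 16 + 8 = 24
  shelf 7: 16 = 16
  shelf 8: 15 = 15
  shelf 9: 14 = 14
This matches the lower bound, so 9 is optimal.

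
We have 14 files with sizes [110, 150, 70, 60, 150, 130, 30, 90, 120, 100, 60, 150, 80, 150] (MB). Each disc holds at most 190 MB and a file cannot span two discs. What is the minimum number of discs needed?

Total = 150 + 150 + 150 + 150 + 130 + 120 + 110 + 100 + 90 + 80 + 70 + 60 + 60 + 30 = 1450 MB.
Lower bound: ⌈1450/190⌉ = 8 discs.
A packing using 9 discs:
  disc 1: 150 + 30 = 180
  disc 2: 150 = 150
  disc 3: 150 = 150
  disc 4: 150 = 150
  disc 5: 130 + 60 = 190
  disc 6: 120 + 70 = 190
  disc 7: 110 + 80 = 190
  disc 8: 100 + 90 = 190
  disc 9: 60 = 60
No arrangement into 8 discs stays within capacity, so 9 is optimal.

9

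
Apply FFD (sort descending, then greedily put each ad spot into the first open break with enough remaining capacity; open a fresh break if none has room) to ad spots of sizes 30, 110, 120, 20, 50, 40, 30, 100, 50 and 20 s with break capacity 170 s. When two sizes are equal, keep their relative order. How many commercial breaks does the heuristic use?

4

Sorted descending: 120, 110, 100, 50, 50, 40, 30, 30, 20, 20.
  120 → break 1 (new)  [load 120/170]
  110 → break 2 (new)  [load 110/170]
  100 → break 3 (new)  [load 100/170]
  50 → break 1  [load 170/170]
  50 → break 2  [load 160/170]
  40 → break 3  [load 140/170]
  30 → break 3  [load 170/170]
  30 → break 4 (new)  [load 30/170]
  20 → break 4  [load 50/170]
  20 → break 4  [load 70/170]
4 commercial breaks opened.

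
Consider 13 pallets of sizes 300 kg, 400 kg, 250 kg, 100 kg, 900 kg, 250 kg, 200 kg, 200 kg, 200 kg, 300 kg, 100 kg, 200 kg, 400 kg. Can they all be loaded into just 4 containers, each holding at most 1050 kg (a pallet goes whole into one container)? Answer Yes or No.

A valid assignment using 4 containers:
  container 1: 900 + 100 = 1000
  container 2: 400 + 400 + 250 = 1050
  container 3: 300 + 300 + 250 + 200 = 1050
  container 4: 200 + 200 + 200 + 100 = 700
Every load is within 1050 kg, so 4 containers suffice.

Yes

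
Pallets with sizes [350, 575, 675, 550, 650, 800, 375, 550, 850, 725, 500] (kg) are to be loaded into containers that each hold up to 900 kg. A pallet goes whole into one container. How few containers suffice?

Total = 850 + 800 + 725 + 675 + 650 + 575 + 550 + 550 + 500 + 375 + 350 = 6600 kg.
Lower bound: ⌈6600/900⌉ = 8 containers.
Also, 9 pallets each exceed 450 kg, and no two of those can share a container, so at least 9 containers are needed.
A packing using 9 containers:
  container 1: 850 = 850
  container 2: 800 = 800
  container 3: 725 = 725
  container 4: 675 = 675
  container 5: 650 = 650
  container 6: 575 = 575
  container 7: 550 + 350 = 900
  container 8: 550 = 550
  container 9: 500 + 375 = 875
This matches the lower bound, so 9 is optimal.

9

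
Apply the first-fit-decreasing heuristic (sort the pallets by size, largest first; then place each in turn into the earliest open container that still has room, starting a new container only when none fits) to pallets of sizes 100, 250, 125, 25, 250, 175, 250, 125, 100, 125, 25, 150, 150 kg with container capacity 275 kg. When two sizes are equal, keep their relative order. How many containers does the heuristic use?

7

Sorted descending: 250, 250, 250, 175, 150, 150, 125, 125, 125, 100, 100, 25, 25.
  250 → container 1 (new)  [load 250/275]
  250 → container 2 (new)  [load 250/275]
  250 → container 3 (new)  [load 250/275]
  175 → container 4 (new)  [load 175/275]
  150 → container 5 (new)  [load 150/275]
  150 → container 6 (new)  [load 150/275]
  125 → container 5  [load 275/275]
  125 → container 6  [load 275/275]
  125 → container 7 (new)  [load 125/275]
  100 → container 4  [load 275/275]
  100 → container 7  [load 225/275]
  25 → container 1  [load 275/275]
  25 → container 2  [load 275/275]
7 containers opened.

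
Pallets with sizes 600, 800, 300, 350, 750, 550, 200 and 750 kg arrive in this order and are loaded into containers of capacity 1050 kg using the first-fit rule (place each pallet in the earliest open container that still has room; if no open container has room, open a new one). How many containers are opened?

5

  600 → container 1 (new)  [load 600/1050]
  800 → container 2 (new)  [load 800/1050]
  300 → container 1  [load 900/1050]
  350 → container 3 (new)  [load 350/1050]
  750 → container 4 (new)  [load 750/1050]
  550 → container 3  [load 900/1050]
  200 → container 2  [load 1000/1050]
  750 → container 5 (new)  [load 750/1050]
5 containers opened.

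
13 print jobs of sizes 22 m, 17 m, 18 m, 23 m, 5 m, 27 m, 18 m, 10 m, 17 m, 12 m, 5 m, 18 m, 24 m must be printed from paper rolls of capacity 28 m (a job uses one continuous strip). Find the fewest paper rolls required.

Total = 27 + 24 + 23 + 22 + 18 + 18 + 18 + 17 + 17 + 12 + 10 + 5 + 5 = 216 m.
Lower bound: ⌈216/28⌉ = 8 paper rolls.
Also, 9 print jobs each exceed 14 m, and no two of those can share a roll, so at least 9 paper rolls are needed.
A packing using 10 paper rolls:
  roll 1: 27 = 27
  roll 2: 24 = 24
  roll 3: 23 + 5 = 28
  roll 4: 22 + 5 = 27
  roll 5: 18 + 10 = 28
  roll 6: 18 = 18
  roll 7: 18 = 18
  roll 8: 17 = 17
  roll 9: 17 = 17
  roll 10: 12 = 12
No arrangement into 9 paper rolls stays within capacity, so 10 is optimal.

10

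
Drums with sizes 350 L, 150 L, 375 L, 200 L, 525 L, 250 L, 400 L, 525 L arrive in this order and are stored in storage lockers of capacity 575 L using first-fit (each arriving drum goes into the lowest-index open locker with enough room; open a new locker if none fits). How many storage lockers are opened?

6

  350 → locker 1 (new)  [load 350/575]
  150 → locker 1  [load 500/575]
  375 → locker 2 (new)  [load 375/575]
  200 → locker 2  [load 575/575]
  525 → locker 3 (new)  [load 525/575]
  250 → locker 4 (new)  [load 250/575]
  400 → locker 5 (new)  [load 400/575]
  525 → locker 6 (new)  [load 525/575]
6 storage lockers opened.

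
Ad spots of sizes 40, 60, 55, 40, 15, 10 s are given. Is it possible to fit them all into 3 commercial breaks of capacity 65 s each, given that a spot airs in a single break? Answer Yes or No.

No

Total = 220 s; ⌈220/65⌉ = 4.
At least 4 commercial breaks are required, but only 3 are allowed.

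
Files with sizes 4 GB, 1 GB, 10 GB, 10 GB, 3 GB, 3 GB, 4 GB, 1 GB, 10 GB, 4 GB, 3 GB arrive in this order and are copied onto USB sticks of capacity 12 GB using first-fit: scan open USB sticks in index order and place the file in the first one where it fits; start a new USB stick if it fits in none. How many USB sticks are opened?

  4 → USB stick 1 (new)  [load 4/12]
  1 → USB stick 1  [load 5/12]
  10 → USB stick 2 (new)  [load 10/12]
  10 → USB stick 3 (new)  [load 10/12]
  3 → USB stick 1  [load 8/12]
  3 → USB stick 1  [load 11/12]
  4 → USB stick 4 (new)  [load 4/12]
  1 → USB stick 1  [load 12/12]
  10 → USB stick 5 (new)  [load 10/12]
  4 → USB stick 4  [load 8/12]
  3 → USB stick 4  [load 11/12]
5 USB sticks opened.

5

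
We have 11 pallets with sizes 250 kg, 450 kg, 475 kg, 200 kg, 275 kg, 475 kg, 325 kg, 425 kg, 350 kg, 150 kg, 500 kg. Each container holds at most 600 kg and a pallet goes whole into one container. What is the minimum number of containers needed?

Total = 500 + 475 + 475 + 450 + 425 + 350 + 325 + 275 + 250 + 200 + 150 = 3875 kg.
Lower bound: ⌈3875/600⌉ = 7 containers.
A packing using 8 containers:
  container 1: 500 = 500
  container 2: 475 = 475
  container 3: 475 = 475
  container 4: 450 + 150 = 600
  container 5: 425 = 425
  container 6: 350 + 250 = 600
  container 7: 325 + 275 = 600
  container 8: 200 = 200
No arrangement into 7 containers stays within capacity, so 8 is optimal.

8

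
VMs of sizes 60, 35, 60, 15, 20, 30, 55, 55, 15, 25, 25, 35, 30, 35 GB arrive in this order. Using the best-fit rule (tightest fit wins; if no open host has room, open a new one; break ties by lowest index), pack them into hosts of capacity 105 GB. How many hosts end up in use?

  60 → host 1 (new)  [load 60/105]
  35 → host 1  [load 95/105]
  60 → host 2 (new)  [load 60/105]
  15 → host 2  [load 75/105]
  20 → host 2  [load 95/105]
  30 → host 3 (new)  [load 30/105]
  55 → host 3  [load 85/105]
  55 → host 4 (new)  [load 55/105]
  15 → host 3  [load 100/105]
  25 → host 4  [load 80/105]
  25 → host 4  [load 105/105]
  35 → host 5 (new)  [load 35/105]
  30 → host 5  [load 65/105]
  35 → host 5  [load 100/105]
5 hosts opened.

5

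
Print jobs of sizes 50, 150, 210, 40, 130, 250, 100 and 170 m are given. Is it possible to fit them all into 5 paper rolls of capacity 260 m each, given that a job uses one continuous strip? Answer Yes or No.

A valid assignment using 5 paper rolls:
  roll 1: 250 = 250
  roll 2: 210 + 50 = 260
  roll 3: 170 + 40 = 210
  roll 4: 150 + 100 = 250
  roll 5: 130 = 130
Every load is within 260 m, so 5 paper rolls suffice.

Yes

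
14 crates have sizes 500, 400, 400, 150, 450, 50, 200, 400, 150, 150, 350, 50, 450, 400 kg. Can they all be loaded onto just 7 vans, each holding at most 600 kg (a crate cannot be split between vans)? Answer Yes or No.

No

Total = 4100 kg; ⌈4100/600⌉ = 7.
8 crates each exceed half the capacity and cannot share a van, forcing at least 8 vans.
At least 8 vans are required, but only 7 are allowed.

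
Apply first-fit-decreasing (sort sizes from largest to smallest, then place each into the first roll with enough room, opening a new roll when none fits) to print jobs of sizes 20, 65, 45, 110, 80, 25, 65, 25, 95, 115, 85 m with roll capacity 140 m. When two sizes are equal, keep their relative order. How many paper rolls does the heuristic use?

Sorted descending: 115, 110, 95, 85, 80, 65, 65, 45, 25, 25, 20.
  115 → roll 1 (new)  [load 115/140]
  110 → roll 2 (new)  [load 110/140]
  95 → roll 3 (new)  [load 95/140]
  85 → roll 4 (new)  [load 85/140]
  80 → roll 5 (new)  [load 80/140]
  65 → roll 6 (new)  [load 65/140]
  65 → roll 6  [load 130/140]
  45 → roll 3  [load 140/140]
  25 → roll 1  [load 140/140]
  25 → roll 2  [load 135/140]
  20 → roll 4  [load 105/140]
6 paper rolls opened.

6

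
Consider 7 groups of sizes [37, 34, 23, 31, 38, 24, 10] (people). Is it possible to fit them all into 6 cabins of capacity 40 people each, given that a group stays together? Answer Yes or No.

A valid assignment using 6 cabins:
  cabin 1: 38 = 38
  cabin 2: 37 = 37
  cabin 3: 34 = 34
  cabin 4: 31 = 31
  cabin 5: 24 + 10 = 34
  cabin 6: 23 = 23
Every load is within 40 people, so 6 cabins suffice.

Yes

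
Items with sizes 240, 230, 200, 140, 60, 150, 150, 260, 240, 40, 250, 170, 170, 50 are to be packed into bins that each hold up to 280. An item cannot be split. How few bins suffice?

11

Total = 260 + 250 + 240 + 240 + 230 + 200 + 170 + 170 + 150 + 150 + 140 + 60 + 50 + 40 = 2350.
Lower bound: ⌈2350/280⌉ = 9 bins.
Also, 10 items each exceed 140, and no two of those can share a bin, so at least 10 bins are needed.
A packing using 11 bins:
  bin 1: 260 = 260
  bin 2: 250 = 250
  bin 3: 240 + 40 = 280
  bin 4: 240 = 240
  bin 5: 230 + 50 = 280
  bin 6: 200 + 60 = 260
  bin 7: 170 = 170
  bin 8: 170 = 170
  bin 9: 150 = 150
  bin 10: 150 = 150
  bin 11: 140 = 140
No arrangement into 10 bins stays within capacity, so 11 is optimal.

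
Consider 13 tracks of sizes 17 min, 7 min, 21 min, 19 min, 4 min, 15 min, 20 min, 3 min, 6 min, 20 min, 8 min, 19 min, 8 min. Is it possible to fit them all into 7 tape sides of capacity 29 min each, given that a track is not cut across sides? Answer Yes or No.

A valid assignment using 7 tape sides:
  side 1: 21 + 8 = 29
  side 2: 20 + 8 = 28
  side 3: 20 + 7 = 27
  side 4: 19 + 6 + 4 = 29
  side 5: 19 + 3 = 22
  side 6: 17 = 17
  side 7: 15 = 15
Every load is within 29 min, so 7 tape sides suffice.

Yes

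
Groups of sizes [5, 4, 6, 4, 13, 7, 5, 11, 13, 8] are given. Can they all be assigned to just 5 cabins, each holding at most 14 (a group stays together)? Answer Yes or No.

No

Total = 76; ⌈76/14⌉ = 6.
At least 6 cabins are required, but only 5 are allowed.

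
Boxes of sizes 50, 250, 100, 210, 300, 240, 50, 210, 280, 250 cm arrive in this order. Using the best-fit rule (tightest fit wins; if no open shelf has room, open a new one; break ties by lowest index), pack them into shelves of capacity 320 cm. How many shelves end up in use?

  50 → shelf 1 (new)  [load 50/320]
  250 → shelf 1  [load 300/320]
  100 → shelf 2 (new)  [load 100/320]
  210 → shelf 2  [load 310/320]
  300 → shelf 3 (new)  [load 300/320]
  240 → shelf 4 (new)  [load 240/320]
  50 → shelf 4  [load 290/320]
  210 → shelf 5 (new)  [load 210/320]
  280 → shelf 6 (new)  [load 280/320]
  250 → shelf 7 (new)  [load 250/320]
7 shelves opened.

7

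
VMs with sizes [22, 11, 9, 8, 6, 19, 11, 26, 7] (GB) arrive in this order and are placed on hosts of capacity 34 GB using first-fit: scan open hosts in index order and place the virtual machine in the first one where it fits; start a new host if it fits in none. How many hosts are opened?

4

  22 → host 1 (new)  [load 22/34]
  11 → host 1  [load 33/34]
  9 → host 2 (new)  [load 9/34]
  8 → host 2  [load 17/34]
  6 → host 2  [load 23/34]
  19 → host 3 (new)  [load 19/34]
  11 → host 2  [load 34/34]
  26 → host 4 (new)  [load 26/34]
  7 → host 3  [load 26/34]
4 hosts opened.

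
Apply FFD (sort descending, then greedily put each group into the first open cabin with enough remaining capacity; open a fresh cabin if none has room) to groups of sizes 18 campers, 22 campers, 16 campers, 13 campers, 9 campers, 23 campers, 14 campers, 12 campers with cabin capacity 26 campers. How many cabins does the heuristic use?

6

Sorted descending: 23, 22, 18, 16, 14, 13, 12, 9.
  23 → cabin 1 (new)  [load 23/26]
  22 → cabin 2 (new)  [load 22/26]
  18 → cabin 3 (new)  [load 18/26]
  16 → cabin 4 (new)  [load 16/26]
  14 → cabin 5 (new)  [load 14/26]
  13 → cabin 6 (new)  [load 13/26]
  12 → cabin 5  [load 26/26]
  9 → cabin 4  [load 25/26]
6 cabins opened.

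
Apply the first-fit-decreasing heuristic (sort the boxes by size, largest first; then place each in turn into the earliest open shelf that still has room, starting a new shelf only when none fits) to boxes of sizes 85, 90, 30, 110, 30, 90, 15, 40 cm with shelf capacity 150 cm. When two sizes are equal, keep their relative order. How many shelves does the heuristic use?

Sorted descending: 110, 90, 90, 85, 40, 30, 30, 15.
  110 → shelf 1 (new)  [load 110/150]
  90 → shelf 2 (new)  [load 90/150]
  90 → shelf 3 (new)  [load 90/150]
  85 → shelf 4 (new)  [load 85/150]
  40 → shelf 1  [load 150/150]
  30 → shelf 2  [load 120/150]
  30 → shelf 2  [load 150/150]
  15 → shelf 3  [load 105/150]
4 shelves opened.

4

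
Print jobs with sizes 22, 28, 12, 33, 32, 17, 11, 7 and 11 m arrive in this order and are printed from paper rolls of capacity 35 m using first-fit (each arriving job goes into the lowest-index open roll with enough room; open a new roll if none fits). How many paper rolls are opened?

  22 → roll 1 (new)  [load 22/35]
  28 → roll 2 (new)  [load 28/35]
  12 → roll 1  [load 34/35]
  33 → roll 3 (new)  [load 33/35]
  32 → roll 4 (new)  [load 32/35]
  17 → roll 5 (new)  [load 17/35]
  11 → roll 5  [load 28/35]
  7 → roll 2  [load 35/35]
  11 → roll 6 (new)  [load 11/35]
6 paper rolls opened.

6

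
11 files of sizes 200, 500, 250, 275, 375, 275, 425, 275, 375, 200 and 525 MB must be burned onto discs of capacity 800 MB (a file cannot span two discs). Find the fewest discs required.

Total = 525 + 500 + 425 + 375 + 375 + 275 + 275 + 275 + 250 + 200 + 200 = 3675 MB.
Lower bound: ⌈3675/800⌉ = 5 discs.
A packing using 5 discs:
  disc 1: 525 + 275 = 800
  disc 2: 500 + 275 = 775
  disc 3: 425 + 375 = 800
  disc 4: 375 + 275 = 650
  disc 5: 250 + 200 + 200 = 650
This matches the lower bound, so 5 is optimal.

5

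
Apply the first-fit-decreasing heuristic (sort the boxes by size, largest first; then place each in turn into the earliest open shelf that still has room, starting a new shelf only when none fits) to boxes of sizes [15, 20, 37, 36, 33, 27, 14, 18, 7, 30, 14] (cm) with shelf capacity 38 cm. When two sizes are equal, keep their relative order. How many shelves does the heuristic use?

8

Sorted descending: 37, 36, 33, 30, 27, 20, 18, 15, 14, 14, 7.
  37 → shelf 1 (new)  [load 37/38]
  36 → shelf 2 (new)  [load 36/38]
  33 → shelf 3 (new)  [load 33/38]
  30 → shelf 4 (new)  [load 30/38]
  27 → shelf 5 (new)  [load 27/38]
  20 → shelf 6 (new)  [load 20/38]
  18 → shelf 6  [load 38/38]
  15 → shelf 7 (new)  [load 15/38]
  14 → shelf 7  [load 29/38]
  14 → shelf 8 (new)  [load 14/38]
  7 → shelf 4  [load 37/38]
8 shelves opened.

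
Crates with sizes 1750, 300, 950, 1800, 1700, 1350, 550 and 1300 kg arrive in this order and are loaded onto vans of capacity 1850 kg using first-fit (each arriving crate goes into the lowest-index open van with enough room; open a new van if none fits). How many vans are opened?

6

  1750 → van 1 (new)  [load 1750/1850]
  300 → van 2 (new)  [load 300/1850]
  950 → van 2  [load 1250/1850]
  1800 → van 3 (new)  [load 1800/1850]
  1700 → van 4 (new)  [load 1700/1850]
  1350 → van 5 (new)  [load 1350/1850]
  550 → van 2  [load 1800/1850]
  1300 → van 6 (new)  [load 1300/1850]
6 vans opened.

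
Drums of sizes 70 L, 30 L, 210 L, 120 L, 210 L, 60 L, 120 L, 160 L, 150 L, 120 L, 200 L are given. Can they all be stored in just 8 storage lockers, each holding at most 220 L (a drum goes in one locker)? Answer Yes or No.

A valid assignment using 8 storage lockers:
  locker 1: 210 = 210
  locker 2: 210 = 210
  locker 3: 200 = 200
  locker 4: 160 + 60 = 220
  locker 5: 150 + 70 = 220
  locker 6: 120 + 30 = 150
  locker 7: 120 = 120
  locker 8: 120 = 120
Every load is within 220 L, so 8 storage lockers suffice.

Yes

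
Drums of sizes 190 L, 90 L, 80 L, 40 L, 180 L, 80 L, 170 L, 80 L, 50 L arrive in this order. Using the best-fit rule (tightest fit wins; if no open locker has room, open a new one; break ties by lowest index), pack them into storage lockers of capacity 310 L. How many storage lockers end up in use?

4

  190 → locker 1 (new)  [load 190/310]
  90 → locker 1  [load 280/310]
  80 → locker 2 (new)  [load 80/310]
  40 → locker 2  [load 120/310]
  180 → locker 2  [load 300/310]
  80 → locker 3 (new)  [load 80/310]
  170 → locker 3  [load 250/310]
  80 → locker 4 (new)  [load 80/310]
  50 → locker 3  [load 300/310]
4 storage lockers opened.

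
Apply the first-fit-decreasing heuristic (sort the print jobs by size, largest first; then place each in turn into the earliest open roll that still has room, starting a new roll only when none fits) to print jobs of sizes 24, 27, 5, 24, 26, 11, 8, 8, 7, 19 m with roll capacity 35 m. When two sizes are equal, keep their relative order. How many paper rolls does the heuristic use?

5

Sorted descending: 27, 26, 24, 24, 19, 11, 8, 8, 7, 5.
  27 → roll 1 (new)  [load 27/35]
  26 → roll 2 (new)  [load 26/35]
  24 → roll 3 (new)  [load 24/35]
  24 → roll 4 (new)  [load 24/35]
  19 → roll 5 (new)  [load 19/35]
  11 → roll 3  [load 35/35]
  8 → roll 1  [load 35/35]
  8 → roll 2  [load 34/35]
  7 → roll 4  [load 31/35]
  5 → roll 5  [load 24/35]
5 paper rolls opened.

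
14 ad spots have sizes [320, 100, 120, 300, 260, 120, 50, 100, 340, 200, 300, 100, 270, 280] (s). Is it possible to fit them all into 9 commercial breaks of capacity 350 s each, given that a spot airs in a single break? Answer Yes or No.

No

Total = 2860 s; ⌈2860/350⌉ = 9.
The bound of 9 does not rule out 9, but exhaustive search shows no assignment into 9 commercial breaks of capacity 350 s exists — the minimum is 10.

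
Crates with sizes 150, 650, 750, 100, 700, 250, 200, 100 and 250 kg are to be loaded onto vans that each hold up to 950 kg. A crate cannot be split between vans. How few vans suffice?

Total = 750 + 700 + 650 + 250 + 250 + 200 + 150 + 100 + 100 = 3150 kg.
Lower bound: ⌈3150/950⌉ = 4 vans.
A packing using 4 vans:
  van 1: 750 + 200 = 950
  van 2: 700 + 250 = 950
  van 3: 650 + 250 = 900
  van 4: 150 + 100 + 100 = 350
This matches the lower bound, so 4 is optimal.

4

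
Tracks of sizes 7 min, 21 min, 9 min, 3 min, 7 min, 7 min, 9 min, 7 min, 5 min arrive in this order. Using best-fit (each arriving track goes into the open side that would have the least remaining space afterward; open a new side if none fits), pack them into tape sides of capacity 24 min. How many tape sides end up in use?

  7 → side 1 (new)  [load 7/24]
  21 → side 2 (new)  [load 21/24]
  9 → side 1  [load 16/24]
  3 → side 2  [load 24/24]
  7 → side 1  [load 23/24]
  7 → side 3 (new)  [load 7/24]
  9 → side 3  [load 16/24]
  7 → side 3  [load 23/24]
  5 → side 4 (new)  [load 5/24]
4 tape sides opened.

4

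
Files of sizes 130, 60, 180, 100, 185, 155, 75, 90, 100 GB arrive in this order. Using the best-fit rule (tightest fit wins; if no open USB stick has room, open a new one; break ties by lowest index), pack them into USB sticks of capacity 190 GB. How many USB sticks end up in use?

6

  130 → USB stick 1 (new)  [load 130/190]
  60 → USB stick 1  [load 190/190]
  180 → USB stick 2 (new)  [load 180/190]
  100 → USB stick 3 (new)  [load 100/190]
  185 → USB stick 4 (new)  [load 185/190]
  155 → USB stick 5 (new)  [load 155/190]
  75 → USB stick 3  [load 175/190]
  90 → USB stick 6 (new)  [load 90/190]
  100 → USB stick 6  [load 190/190]
6 USB sticks opened.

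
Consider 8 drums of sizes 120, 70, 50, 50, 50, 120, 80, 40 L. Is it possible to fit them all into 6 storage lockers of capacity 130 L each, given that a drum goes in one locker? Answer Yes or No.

A valid assignment using 5 storage lockers:
  locker 1: 120 = 120
  locker 2: 120 = 120
  locker 3: 80 + 50 = 130
  locker 4: 70 + 50 = 120
  locker 5: 50 + 40 = 90
That uses only 5 ≤ 6, so 6 storage lockers are enough.

Yes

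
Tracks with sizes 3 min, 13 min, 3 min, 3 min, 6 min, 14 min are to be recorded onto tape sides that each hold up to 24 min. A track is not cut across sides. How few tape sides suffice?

Total = 14 + 13 + 6 + 3 + 3 + 3 = 42 min.
Lower bound: ⌈42/24⌉ = 2 tape sides.
A packing using 2 tape sides:
  side 1: 14 + 6 + 3 = 23
  side 2: 13 + 3 + 3 = 19
This matches the lower bound, so 2 is optimal.

2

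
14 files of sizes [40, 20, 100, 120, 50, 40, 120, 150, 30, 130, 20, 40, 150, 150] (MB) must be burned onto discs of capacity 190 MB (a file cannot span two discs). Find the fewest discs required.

Total = 150 + 150 + 150 + 130 + 120 + 120 + 100 + 50 + 40 + 40 + 40 + 30 + 20 + 20 = 1160 MB.
Lower bound: ⌈1160/190⌉ = 7 discs.
A packing using 7 discs:
  disc 1: 150 + 40 = 190
  disc 2: 150 + 40 = 190
  disc 3: 150 + 40 = 190
  disc 4: 130 + 50 = 180
  disc 5: 120 + 30 + 20 + 20 = 190
  disc 6: 120 = 120
  disc 7: 100 = 100
This matches the lower bound, so 7 is optimal.

7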